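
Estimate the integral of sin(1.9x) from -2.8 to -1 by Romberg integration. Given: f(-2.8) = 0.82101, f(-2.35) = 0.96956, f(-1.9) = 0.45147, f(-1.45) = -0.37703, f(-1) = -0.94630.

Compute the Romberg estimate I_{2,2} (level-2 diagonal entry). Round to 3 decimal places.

I_{0,0} (trapezoid, 1 panel, h=1.8000): -0.11276
I_{1,0} (trapezoid, 2 panels, h=0.9000): 0.34994
I_{2,0} (trapezoid, 4 panels, h=0.4500): 0.44161
I_{1,1} = 0.34994 + (0.34994 − (-0.11276))/3 = 0.50417
I_{2,1} = 0.44161 + (0.44161 − 0.34994)/3 = 0.47217
I_{2,2} = 0.47217 + (0.47217 − 0.50417)/15 = 0.47004

0.470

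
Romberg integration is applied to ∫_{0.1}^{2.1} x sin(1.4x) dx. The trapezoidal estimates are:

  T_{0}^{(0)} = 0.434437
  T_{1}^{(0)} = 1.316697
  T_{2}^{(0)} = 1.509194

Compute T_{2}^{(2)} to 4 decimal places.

Richardson extrapolation on the trapezoidal column (denominator 4−1=3):
T_{1}^{(1)} = (4·1.316697 − 0.434437) / 3 = 1.610784
T_{2}^{(1)} = (4·1.509194 − 1.316697) / 3 = 1.573360
T_{2}^{(2)} = (16·1.573360 − 1.610784) / 15 = 1.570865

1.5709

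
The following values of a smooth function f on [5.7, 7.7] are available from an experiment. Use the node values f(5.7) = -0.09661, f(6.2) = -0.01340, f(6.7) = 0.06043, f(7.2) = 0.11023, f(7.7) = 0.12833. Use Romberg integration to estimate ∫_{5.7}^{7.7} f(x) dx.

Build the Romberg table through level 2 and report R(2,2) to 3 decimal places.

0.090

R(0,0) (trapezoid, 1 panel, h=2.0000): 0.03172
R(1,0) (trapezoid, 2 panels, h=1.0000): 0.07629
R(2,0) (trapezoid, 4 panels, h=0.5000): 0.08656
R(1,1) = 0.07629 + (0.07629 − 0.03172)/3 = 0.09115
R(2,1) = 0.08656 + (0.08656 − 0.07629)/3 = 0.08998
R(2,2) = 0.08998 + (0.08998 − 0.09115)/15 = 0.08990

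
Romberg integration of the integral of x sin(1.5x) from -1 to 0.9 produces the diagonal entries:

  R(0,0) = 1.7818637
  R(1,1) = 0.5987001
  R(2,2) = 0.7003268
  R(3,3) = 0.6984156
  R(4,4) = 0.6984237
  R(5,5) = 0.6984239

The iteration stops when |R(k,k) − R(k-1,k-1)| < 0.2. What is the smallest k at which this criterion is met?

|R(1,1) − R(0,0)| = 1.1831636 ≥ 0.2
|R(2,2) − R(1,1)| = 0.1016267 < 0.2

k = 2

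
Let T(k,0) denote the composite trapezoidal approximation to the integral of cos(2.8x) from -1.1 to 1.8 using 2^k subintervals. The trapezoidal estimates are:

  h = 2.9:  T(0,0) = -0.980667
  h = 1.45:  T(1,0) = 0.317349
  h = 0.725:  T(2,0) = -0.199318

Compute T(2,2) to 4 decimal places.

-0.4463

T(1,1) = 0.317349 + (0.317349 − (-0.980667))/3 = 0.750021
T(2,1) = -0.199318 + (-0.199318 − 0.317349)/3 = -0.371540
T(2,2) = -0.371540 + (-0.371540 − 0.750021)/15 = -0.446311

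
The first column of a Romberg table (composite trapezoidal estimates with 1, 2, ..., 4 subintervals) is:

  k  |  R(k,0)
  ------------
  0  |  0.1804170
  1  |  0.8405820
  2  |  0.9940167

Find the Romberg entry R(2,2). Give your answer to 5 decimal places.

Richardson extrapolation on the trapezoidal column (denominator 4−1=3):
R(1,1) = (4·0.8405820 − 0.1804170) / 3 = 1.0606370
R(2,1) = (4·0.9940167 − 0.8405820) / 3 = 1.0451616
R(2,2) = 1.0451616 + (1.0451616 − 1.0606370)/15 = 1.0441299

1.04413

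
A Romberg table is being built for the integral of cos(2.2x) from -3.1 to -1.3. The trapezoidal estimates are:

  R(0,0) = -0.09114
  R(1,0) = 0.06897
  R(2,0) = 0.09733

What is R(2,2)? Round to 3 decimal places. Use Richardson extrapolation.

Richardson extrapolation on the trapezoidal column (denominator 4−1=3):
R(1,1) = (4·0.06897 − (-0.09114)) / 3 = 0.12234
R(2,1) = 0.09733 + (0.09733 − 0.06897)/3 = 0.10678
R(2,2) = 0.10678 + (0.10678 − 0.12234)/15 = 0.10574
(Column j=1 coincides with Simpson's rule on the same nodes.)

0.106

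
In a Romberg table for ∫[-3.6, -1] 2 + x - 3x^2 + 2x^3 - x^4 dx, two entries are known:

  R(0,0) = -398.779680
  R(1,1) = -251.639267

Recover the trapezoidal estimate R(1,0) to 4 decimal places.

From R(1,1) = (4·R(1,0) − R(0,0))/3, solve for R(1,0):
4·R(1,0) = 3·(-251.639267) + (-398.779680) = -1153.697481
R(1,0) = -288.424370

-288.4244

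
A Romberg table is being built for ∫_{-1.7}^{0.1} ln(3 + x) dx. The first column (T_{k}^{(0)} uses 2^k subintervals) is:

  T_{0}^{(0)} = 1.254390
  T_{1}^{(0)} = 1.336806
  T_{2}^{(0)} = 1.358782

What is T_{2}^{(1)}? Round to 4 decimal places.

1.3661

T_{2}^{(1)} = 1.358782 + (1.358782 − 1.336806)/3 = 1.366107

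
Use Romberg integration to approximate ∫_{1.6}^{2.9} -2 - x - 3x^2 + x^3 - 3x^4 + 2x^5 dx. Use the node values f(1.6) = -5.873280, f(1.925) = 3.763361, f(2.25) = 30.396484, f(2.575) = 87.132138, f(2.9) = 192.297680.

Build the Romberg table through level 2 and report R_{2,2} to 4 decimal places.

R_{0,0} (trapezoid, 1 panel, h=1.3000): 121.175860
R_{1,0} (trapezoid, 2 panels, h=0.6500): 80.345645
R_{2,0} (trapezoid, 4 panels, h=0.3250): 69.713859
R_{1,1} = 80.345645 + (80.345645 − 121.175860)/3 = 66.735573
R_{2,1} = 69.713859 + (69.713859 − 80.345645)/3 = 66.169930
R_{2,2} = 66.169930 + (66.169930 − 66.735573)/15 = 66.132220

66.1322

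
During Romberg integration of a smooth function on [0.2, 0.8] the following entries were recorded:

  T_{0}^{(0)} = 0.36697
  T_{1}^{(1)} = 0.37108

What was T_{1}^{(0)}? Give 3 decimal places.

From T_{1}^{(1)} = (4·T_{1}^{(0)} − T_{0}^{(0)})/3, solve for T_{1}^{(0)}:
4·T_{1}^{(0)} = 3·0.37108 + 0.36697 = 1.48021
T_{1}^{(0)} = 0.37005

0.370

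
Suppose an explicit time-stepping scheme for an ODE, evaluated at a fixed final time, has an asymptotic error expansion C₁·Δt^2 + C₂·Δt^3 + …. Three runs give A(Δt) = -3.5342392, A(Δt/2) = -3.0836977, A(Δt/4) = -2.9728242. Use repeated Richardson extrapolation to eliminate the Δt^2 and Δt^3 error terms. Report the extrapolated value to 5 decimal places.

-2.93620

First eliminate the Δt^2 term (factor 2^2 = 4):
  B₁ = (4·(-3.0836977) − (-3.5342392))/3 = -2.9335172
  B₂ = (4·(-2.9728242) − (-3.0836977))/3 = -2.9358664
Then eliminate the Δt^3 term (factor 2^3 = 8):
  (8·(-2.9358664) − (-2.9335172))/7 = -2.9362020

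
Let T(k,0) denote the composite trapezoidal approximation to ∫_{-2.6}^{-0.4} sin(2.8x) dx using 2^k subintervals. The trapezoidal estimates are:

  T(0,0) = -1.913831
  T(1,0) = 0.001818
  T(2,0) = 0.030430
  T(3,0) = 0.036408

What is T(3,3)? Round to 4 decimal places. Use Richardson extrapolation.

T(1,1) = (4·0.001818 − (-1.913831)) / 3 = 0.640368
T(2,1) = (4·0.030430 − 0.001818) / 3 = 0.039967
T(3,1) = 0.036408 + (0.036408 − 0.030430)/3 = 0.038401
T(2,2) = (16·0.039967 − 0.640368) / 15 = -0.000060
T(3,2) = (16·0.038401 − 0.039967) / 15 = 0.038297
T(3,3) = 0.038297 + (0.038297 − (-0.000060))/63 = 0.038906

0.0389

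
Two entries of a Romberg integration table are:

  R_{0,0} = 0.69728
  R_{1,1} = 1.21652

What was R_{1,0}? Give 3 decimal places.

1.087

From R_{1,1} = (4·R_{1,0} − R_{0,0})/3, solve for R_{1,0}:
4·R_{1,0} = 3·1.21652 + 0.69728 = 4.34684
R_{1,0} = 1.08671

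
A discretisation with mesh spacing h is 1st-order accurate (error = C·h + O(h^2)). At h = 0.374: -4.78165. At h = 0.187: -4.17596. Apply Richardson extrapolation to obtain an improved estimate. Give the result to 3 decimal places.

-3.570

The leading error scales as h; refining by a factor of 2 reduces it by 2^1 = 2.
Extrapolated value = (2·A(h/2) − A(h)) / (2 − 1)
= (2·(-4.17596) − (-4.78165)) / 1
= -3.57027 / 1 = -3.57027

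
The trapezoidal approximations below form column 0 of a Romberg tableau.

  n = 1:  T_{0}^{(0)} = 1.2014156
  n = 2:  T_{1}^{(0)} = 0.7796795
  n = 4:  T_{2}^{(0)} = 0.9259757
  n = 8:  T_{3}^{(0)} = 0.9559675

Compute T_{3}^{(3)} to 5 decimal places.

0.96488

Richardson extrapolation on the trapezoidal column (denominator 4−1=3):
T_{1}^{(1)} = (4·0.7796795 − 1.2014156) / 3 = 0.6391008
T_{2}^{(1)} = (4·0.9259757 − 0.7796795) / 3 = 0.9747411
T_{3}^{(1)} = 0.9559675 + (0.9559675 − 0.9259757)/3 = 0.9659648
T_{2}^{(2)} = 0.9747411 + (0.9747411 − 0.6391008)/15 = 0.9971171
T_{3}^{(2)} = 0.9659648 + (0.9659648 − 0.9747411)/15 = 0.9653797
T_{3}^{(3)} = 0.9653797 + (0.9653797 − 0.9971171)/63 = 0.9648759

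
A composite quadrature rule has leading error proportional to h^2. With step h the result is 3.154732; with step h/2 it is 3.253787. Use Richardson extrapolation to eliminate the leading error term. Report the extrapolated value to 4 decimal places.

3.2868

Extrapolated value = (4·A(h/2) − A(h)) / (4 − 1)
= (4·3.253787 − 3.154732) / 3
= 9.860416 / 3 = 3.286805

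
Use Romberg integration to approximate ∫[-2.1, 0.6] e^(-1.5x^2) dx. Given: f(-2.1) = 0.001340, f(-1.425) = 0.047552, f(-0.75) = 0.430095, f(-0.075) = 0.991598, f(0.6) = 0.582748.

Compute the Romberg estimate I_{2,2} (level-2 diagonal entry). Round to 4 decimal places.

1.2751

I_{0,0} (trapezoid, 1 panel, h=2.7000): 0.788519
I_{1,0} (trapezoid, 2 panels, h=1.3500): 0.974888
I_{2,0} (trapezoid, 4 panels, h=0.6750): 1.188870
I_{1,1} = 0.974888 + (0.974888 − 0.788519)/3 = 1.037011
I_{2,1} = 1.188870 + (1.188870 − 0.974888)/3 = 1.260197
I_{2,2} = 1.260197 + (1.260197 − 1.037011)/15 = 1.275076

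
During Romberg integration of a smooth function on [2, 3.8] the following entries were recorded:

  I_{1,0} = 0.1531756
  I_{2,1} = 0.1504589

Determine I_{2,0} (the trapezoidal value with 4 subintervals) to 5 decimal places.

0.15114

From I_{2,1} = (4·I_{2,0} − I_{1,0})/3, solve for I_{2,0}:
4·I_{2,0} = 3·0.1504589 + 0.1531756 = 0.6045523
I_{2,0} = 0.1511381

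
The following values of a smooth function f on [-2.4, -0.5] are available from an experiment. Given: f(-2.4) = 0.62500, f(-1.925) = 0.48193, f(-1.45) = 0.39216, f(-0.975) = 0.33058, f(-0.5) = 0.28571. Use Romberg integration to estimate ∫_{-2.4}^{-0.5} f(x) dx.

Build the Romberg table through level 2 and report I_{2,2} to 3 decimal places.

0.783

I_{0,0} (trapezoid, 1 panel, h=1.9000): 0.86517
I_{1,0} (trapezoid, 2 panels, h=0.9500): 0.80514
I_{2,0} (trapezoid, 4 panels, h=0.4750): 0.78851
I_{1,1} = 0.80514 + (0.80514 − 0.86517)/3 = 0.78513
I_{2,1} = 0.78851 + (0.78851 − 0.80514)/3 = 0.78297
I_{2,2} = 0.78297 + (0.78297 − 0.78513)/15 = 0.78283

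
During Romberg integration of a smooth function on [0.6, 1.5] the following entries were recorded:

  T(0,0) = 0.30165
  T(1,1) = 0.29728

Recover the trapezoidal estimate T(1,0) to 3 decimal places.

From T(1,1) = (4·T(1,0) − T(0,0))/3, solve for T(1,0):
4·T(1,0) = 3·0.29728 + 0.30165 = 1.19349
T(1,0) = 0.29837

0.298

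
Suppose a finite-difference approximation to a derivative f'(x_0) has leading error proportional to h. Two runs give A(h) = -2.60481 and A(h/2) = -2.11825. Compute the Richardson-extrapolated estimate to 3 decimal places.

Extrapolated value = (2·A(h/2) − A(h)) / (2 − 1)
= (2·(-2.11825) − (-2.60481)) / 1
= -1.63169 / 1 = -1.63169

-1.632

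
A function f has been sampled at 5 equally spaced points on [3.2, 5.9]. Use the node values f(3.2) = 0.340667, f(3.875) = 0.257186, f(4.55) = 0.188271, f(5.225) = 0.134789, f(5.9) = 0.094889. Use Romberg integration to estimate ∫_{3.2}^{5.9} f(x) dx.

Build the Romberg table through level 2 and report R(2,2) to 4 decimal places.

0.5355

R(0,0) (trapezoid, 1 panel, h=2.7000): 0.588001
R(1,0) (trapezoid, 2 panels, h=1.3500): 0.548166
R(2,0) (trapezoid, 4 panels, h=0.6750): 0.538666
R(1,1) = 0.548166 + (0.548166 − 0.588001)/3 = 0.534888
R(2,1) = 0.538666 + (0.538666 − 0.548166)/3 = 0.535499
R(2,2) = 0.535499 + (0.535499 − 0.534888)/15 = 0.535540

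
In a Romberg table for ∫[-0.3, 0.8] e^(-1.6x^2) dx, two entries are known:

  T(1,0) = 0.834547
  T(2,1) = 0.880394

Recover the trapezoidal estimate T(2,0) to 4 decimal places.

From T(2,1) = (4·T(2,0) − T(1,0))/3, solve for T(2,0):
4·T(2,0) = 3·0.880394 + 0.834547 = 3.475729
T(2,0) = 0.868932

0.8689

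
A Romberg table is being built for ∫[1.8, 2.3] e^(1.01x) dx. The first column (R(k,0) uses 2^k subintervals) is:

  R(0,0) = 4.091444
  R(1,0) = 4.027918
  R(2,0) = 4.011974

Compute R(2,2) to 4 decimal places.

4.0067

R(1,1) = 4.027918 + (4.027918 − 4.091444)/3 = 4.006743
R(2,1) = 4.011974 + (4.011974 − 4.027918)/3 = 4.006659
R(2,2) = (16·4.006659 − 4.006743) / 15 = 4.006653
(Column j=1 coincides with Simpson's rule on the same nodes.)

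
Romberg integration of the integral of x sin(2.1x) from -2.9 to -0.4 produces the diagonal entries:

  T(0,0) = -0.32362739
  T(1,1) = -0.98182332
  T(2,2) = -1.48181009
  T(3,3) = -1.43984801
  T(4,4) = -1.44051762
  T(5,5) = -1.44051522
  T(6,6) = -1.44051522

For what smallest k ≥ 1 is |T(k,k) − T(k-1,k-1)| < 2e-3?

k = 4

|T(1,1) − T(0,0)| = 0.65819593 ≥ 2e-3
|T(2,2) − T(1,1)| = 0.49998677 ≥ 2e-3
|T(3,3) − T(2,2)| = 0.04196208 ≥ 2e-3
|T(4,4) − T(3,3)| = 0.00066961 < 2e-3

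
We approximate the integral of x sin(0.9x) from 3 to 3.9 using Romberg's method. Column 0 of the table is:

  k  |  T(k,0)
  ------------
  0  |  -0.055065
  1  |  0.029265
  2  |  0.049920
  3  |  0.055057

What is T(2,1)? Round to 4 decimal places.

T(2,1) = (4·0.049920 − 0.029265) / 3 = 0.056805

0.0568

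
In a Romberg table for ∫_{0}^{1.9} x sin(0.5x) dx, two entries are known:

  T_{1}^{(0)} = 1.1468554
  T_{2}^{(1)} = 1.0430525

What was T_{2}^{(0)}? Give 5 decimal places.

1.06900

From T_{2}^{(1)} = (4·T_{2}^{(0)} − T_{1}^{(0)})/3, solve for T_{2}^{(0)}:
4·T_{2}^{(0)} = 3·1.0430525 + 1.1468554 = 4.2760129
T_{2}^{(0)} = 1.0690032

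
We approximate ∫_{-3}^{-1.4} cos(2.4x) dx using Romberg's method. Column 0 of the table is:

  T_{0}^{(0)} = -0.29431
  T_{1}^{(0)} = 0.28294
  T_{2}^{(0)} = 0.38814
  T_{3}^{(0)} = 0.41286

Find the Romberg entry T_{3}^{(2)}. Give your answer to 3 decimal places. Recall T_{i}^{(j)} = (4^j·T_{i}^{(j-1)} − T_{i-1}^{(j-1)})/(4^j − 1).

0.421

T_{2}^{(1)} = (4·0.38814 − 0.28294) / 3 = 0.42321
T_{3}^{(1)} = 0.41286 + (0.41286 − 0.38814)/3 = 0.42110
T_{3}^{(2)} = (16·0.42110 − 0.42321) / 15 = 0.42096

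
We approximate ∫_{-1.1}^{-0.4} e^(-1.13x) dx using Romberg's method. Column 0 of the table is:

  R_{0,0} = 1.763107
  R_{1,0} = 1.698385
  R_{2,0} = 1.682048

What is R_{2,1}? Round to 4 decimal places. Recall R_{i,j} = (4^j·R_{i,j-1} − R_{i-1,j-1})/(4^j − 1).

1.6766

Richardson extrapolation on the trapezoidal column (denominator 4−1=3):
R_{2,1} = 1.682048 + (1.682048 − 1.698385)/3 = 1.676602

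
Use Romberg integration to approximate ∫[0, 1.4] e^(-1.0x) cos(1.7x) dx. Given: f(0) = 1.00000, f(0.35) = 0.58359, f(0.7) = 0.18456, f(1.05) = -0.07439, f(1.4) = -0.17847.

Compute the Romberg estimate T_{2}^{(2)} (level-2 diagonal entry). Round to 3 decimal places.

0.377

T_{0}^{(0)} (trapezoid, 1 panel, h=1.4000): 0.57507
T_{1}^{(0)} (trapezoid, 2 panels, h=0.7000): 0.41673
T_{2}^{(0)} (trapezoid, 4 panels, h=0.3500): 0.38658
T_{1}^{(1)} = 0.41673 + (0.41673 − 0.57507)/3 = 0.36395
T_{2}^{(1)} = 0.38658 + (0.38658 − 0.41673)/3 = 0.37653
T_{2}^{(2)} = 0.37653 + (0.37653 − 0.36395)/15 = 0.37737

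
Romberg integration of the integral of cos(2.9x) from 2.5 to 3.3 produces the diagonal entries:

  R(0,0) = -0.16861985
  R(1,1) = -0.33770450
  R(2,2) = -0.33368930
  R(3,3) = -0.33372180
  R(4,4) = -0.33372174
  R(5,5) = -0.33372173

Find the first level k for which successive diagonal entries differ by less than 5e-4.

k = 3

|R(1,1) − R(0,0)| = 0.16908465 ≥ 5e-4
|R(2,2) − R(1,1)| = 0.00401520 ≥ 5e-4
|R(3,3) − R(2,2)| = 0.00003250 < 5e-4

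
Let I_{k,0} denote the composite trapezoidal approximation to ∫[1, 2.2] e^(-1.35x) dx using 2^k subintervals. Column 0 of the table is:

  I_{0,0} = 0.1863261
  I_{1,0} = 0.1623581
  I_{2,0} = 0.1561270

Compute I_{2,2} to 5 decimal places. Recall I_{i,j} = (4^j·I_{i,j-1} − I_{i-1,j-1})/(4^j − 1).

I_{1,1} = 0.1623581 + (0.1623581 − 0.1863261)/3 = 0.1543688
I_{2,1} = (4·0.1561270 − 0.1623581) / 3 = 0.1540500
I_{2,2} = (16·0.1540500 − 0.1543688) / 15 = 0.1540287

0.15403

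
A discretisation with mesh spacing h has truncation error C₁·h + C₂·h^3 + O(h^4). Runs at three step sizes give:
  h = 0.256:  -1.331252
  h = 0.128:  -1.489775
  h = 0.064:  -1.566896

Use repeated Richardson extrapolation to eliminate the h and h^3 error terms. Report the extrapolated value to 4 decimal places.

-1.6434

First eliminate the h term (factor 2^1 = 2):
  B₁ = (2·(-1.489775) − (-1.331252))/1 = -1.648298
  B₂ = (2·(-1.566896) − (-1.489775))/1 = -1.644017
Then eliminate the h^3 term (factor 2^3 = 8):
  (8·(-1.644017) − (-1.648298))/7 = -1.643405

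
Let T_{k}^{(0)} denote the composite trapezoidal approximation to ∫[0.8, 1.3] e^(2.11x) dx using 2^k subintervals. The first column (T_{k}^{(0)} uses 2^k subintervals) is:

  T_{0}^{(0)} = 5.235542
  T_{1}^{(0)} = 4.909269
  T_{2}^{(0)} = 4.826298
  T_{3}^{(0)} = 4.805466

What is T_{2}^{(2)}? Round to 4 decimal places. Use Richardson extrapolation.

T_{1}^{(1)} = 4.909269 + (4.909269 − 5.235542)/3 = 4.800511
T_{2}^{(1)} = 4.826298 + (4.826298 − 4.909269)/3 = 4.798641
T_{2}^{(2)} = (16·4.798641 − 4.800511) / 15 = 4.798516

4.7985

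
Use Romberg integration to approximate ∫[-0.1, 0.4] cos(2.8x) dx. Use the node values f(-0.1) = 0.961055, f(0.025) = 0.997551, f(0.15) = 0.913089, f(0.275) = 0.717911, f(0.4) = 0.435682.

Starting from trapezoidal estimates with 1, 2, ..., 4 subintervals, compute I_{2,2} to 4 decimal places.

0.4202

I_{0,0} (trapezoid, 1 panel, h=0.5000): 0.349184
I_{1,0} (trapezoid, 2 panels, h=0.2500): 0.402864
I_{2,0} (trapezoid, 4 panels, h=0.1250): 0.415865
I_{1,1} = 0.402864 + (0.402864 − 0.349184)/3 = 0.420757
I_{2,1} = 0.415865 + (0.415865 − 0.402864)/3 = 0.420199
I_{2,2} = 0.420199 + (0.420199 − 0.420757)/15 = 0.420162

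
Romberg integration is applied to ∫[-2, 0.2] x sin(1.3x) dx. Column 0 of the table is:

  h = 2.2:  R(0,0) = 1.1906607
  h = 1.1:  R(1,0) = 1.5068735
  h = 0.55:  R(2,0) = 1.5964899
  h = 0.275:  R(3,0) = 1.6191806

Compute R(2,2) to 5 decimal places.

Richardson extrapolation on the trapezoidal column (denominator 4−1=3):
R(1,1) = (4·1.5068735 − 1.1906607) / 3 = 1.6122778
R(2,1) = 1.5964899 + (1.5964899 − 1.5068735)/3 = 1.6263620
R(2,2) = (16·1.6263620 − 1.6122778) / 15 = 1.6273009

1.62730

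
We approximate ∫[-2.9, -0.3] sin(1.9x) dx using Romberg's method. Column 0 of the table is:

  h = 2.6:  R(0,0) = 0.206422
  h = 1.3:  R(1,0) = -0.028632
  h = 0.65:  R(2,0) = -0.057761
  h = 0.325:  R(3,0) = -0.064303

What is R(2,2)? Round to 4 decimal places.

-0.0648

R(1,1) = (4·(-0.028632) − 0.206422) / 3 = -0.106983
R(2,1) = (4·(-0.057761) − (-0.028632)) / 3 = -0.067471
R(2,2) = (16·(-0.067471) − (-0.106983)) / 15 = -0.064837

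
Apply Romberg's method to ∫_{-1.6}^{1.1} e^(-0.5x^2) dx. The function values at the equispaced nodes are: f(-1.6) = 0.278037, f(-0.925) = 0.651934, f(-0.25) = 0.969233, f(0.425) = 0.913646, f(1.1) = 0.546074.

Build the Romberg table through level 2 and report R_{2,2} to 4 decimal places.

2.0249

R_{0,0} (trapezoid, 1 panel, h=2.7000): 1.112550
R_{1,0} (trapezoid, 2 panels, h=1.3500): 1.864739
R_{2,0} (trapezoid, 4 panels, h=0.6750): 1.989136
R_{1,1} = 1.864739 + (1.864739 − 1.112550)/3 = 2.115469
R_{2,1} = 1.989136 + (1.989136 − 1.864739)/3 = 2.030602
R_{2,2} = 2.030602 + (2.030602 − 2.115469)/15 = 2.024944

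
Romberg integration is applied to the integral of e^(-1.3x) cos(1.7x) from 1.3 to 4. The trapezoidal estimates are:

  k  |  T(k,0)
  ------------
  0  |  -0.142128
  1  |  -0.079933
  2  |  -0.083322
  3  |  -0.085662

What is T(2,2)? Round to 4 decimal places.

-0.0861

T(1,1) = -0.079933 + (-0.079933 − (-0.142128))/3 = -0.059201
T(2,1) = (4·(-0.083322) − (-0.079933)) / 3 = -0.084452
T(2,2) = (16·(-0.084452) − (-0.059201)) / 15 = -0.086135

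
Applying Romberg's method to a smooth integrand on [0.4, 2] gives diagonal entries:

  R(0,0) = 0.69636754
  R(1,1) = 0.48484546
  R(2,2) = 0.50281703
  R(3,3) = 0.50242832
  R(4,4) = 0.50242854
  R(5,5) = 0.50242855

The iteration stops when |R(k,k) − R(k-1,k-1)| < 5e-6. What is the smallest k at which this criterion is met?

k = 4

|R(1,1) − R(0,0)| = 0.21152208 ≥ 5e-6
|R(2,2) − R(1,1)| = 0.01797157 ≥ 5e-6
|R(3,3) − R(2,2)| = 0.00038871 ≥ 5e-6
|R(4,4) − R(3,3)| = 0.00000022 < 5e-6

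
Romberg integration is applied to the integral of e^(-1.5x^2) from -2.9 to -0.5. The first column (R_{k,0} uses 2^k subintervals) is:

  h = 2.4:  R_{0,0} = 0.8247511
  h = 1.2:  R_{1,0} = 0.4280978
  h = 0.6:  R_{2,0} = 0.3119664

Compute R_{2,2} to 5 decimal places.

Richardson extrapolation on the trapezoidal column (denominator 4−1=3):
R_{1,1} = (4·0.4280978 − 0.8247511) / 3 = 0.2958800
R_{2,1} = (4·0.3119664 − 0.4280978) / 3 = 0.2732559
R_{2,2} = (16·0.2732559 − 0.2958800) / 15 = 0.2717476

0.27175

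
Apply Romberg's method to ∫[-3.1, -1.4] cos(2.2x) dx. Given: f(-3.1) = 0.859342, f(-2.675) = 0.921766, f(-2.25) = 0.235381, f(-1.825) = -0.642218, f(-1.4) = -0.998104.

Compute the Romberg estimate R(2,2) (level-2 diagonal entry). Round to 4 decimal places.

R(0,0) (trapezoid, 1 panel, h=1.7000): -0.117948
R(1,0) (trapezoid, 2 panels, h=0.8500): 0.141100
R(2,0) (trapezoid, 4 panels, h=0.4250): 0.189358
R(1,1) = 0.141100 + (0.141100 − (-0.117948))/3 = 0.227449
R(2,1) = 0.189358 + (0.189358 − 0.141100)/3 = 0.205444
R(2,2) = 0.205444 + (0.205444 − 0.227449)/15 = 0.203977

0.2040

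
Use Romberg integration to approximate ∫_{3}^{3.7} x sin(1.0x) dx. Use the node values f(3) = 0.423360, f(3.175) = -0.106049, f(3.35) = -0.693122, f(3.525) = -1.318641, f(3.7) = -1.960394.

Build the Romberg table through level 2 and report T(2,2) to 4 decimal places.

-0.5030

T(0,0) (trapezoid, 1 panel, h=0.7000): -0.537962
T(1,0) (trapezoid, 2 panels, h=0.3500): -0.511574
T(2,0) (trapezoid, 4 panels, h=0.1750): -0.505108
T(1,1) = -0.511574 + (-0.511574 − (-0.537962))/3 = -0.502778
T(2,1) = -0.505108 + (-0.505108 − (-0.511574))/3 = -0.502953
T(2,2) = -0.502953 + (-0.502953 − (-0.502778))/15 = -0.502965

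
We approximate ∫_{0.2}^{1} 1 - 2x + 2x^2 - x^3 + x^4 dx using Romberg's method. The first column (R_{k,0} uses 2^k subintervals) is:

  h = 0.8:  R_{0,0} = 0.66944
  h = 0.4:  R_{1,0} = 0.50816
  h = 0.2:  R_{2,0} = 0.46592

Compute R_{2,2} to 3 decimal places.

R_{1,1} = 0.50816 + (0.50816 − 0.66944)/3 = 0.45440
R_{2,1} = (4·0.46592 − 0.50816) / 3 = 0.45184
R_{2,2} = (16·0.45184 − 0.45440) / 15 = 0.45167

0.452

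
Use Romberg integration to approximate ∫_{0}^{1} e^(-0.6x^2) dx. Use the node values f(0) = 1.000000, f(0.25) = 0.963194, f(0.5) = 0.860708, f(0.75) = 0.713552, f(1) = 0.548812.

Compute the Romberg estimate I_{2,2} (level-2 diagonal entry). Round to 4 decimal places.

I_{0,0} (trapezoid, 1 panel, h=1.0000): 0.774406
I_{1,0} (trapezoid, 2 panels, h=0.5000): 0.817557
I_{2,0} (trapezoid, 4 panels, h=0.2500): 0.827965
I_{1,1} = 0.817557 + (0.817557 − 0.774406)/3 = 0.831941
I_{2,1} = 0.827965 + (0.827965 − 0.817557)/3 = 0.831434
I_{2,2} = 0.831434 + (0.831434 − 0.831941)/15 = 0.831400

0.8314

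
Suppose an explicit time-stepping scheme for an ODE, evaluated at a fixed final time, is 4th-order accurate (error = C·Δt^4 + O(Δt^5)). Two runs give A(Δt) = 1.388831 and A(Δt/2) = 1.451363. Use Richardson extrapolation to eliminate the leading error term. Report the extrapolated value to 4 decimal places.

1.4555

The leading error scales as Δt^4; refining by a factor of 2 reduces it by 2^4 = 16.
Extrapolated value = (16·A(Δt/2) − A(Δt)) / (16 − 1)
= (16·1.451363 − 1.388831) / 15
= 21.832977 / 15 = 1.455532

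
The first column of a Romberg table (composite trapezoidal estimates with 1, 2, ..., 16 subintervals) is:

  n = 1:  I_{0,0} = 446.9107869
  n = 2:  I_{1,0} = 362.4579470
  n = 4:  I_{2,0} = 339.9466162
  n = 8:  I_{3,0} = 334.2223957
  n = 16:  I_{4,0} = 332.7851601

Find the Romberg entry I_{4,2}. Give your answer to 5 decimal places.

332.30553

Richardson extrapolation on the trapezoidal column (denominator 4−1=3):
I_{3,1} = (4·334.2223957 − 339.9466162) / 3 = 332.3143222
I_{4,1} = (4·332.7851601 − 334.2223957) / 3 = 332.3060816
I_{4,2} = (16·332.3060816 − 332.3143222) / 15 = 332.3055322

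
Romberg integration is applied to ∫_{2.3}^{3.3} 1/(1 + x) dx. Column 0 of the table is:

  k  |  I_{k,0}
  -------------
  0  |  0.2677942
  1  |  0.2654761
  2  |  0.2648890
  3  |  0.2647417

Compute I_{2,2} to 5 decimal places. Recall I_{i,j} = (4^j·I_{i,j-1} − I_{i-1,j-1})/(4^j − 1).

0.26469

I_{1,1} = 0.2654761 + (0.2654761 − 0.2677942)/3 = 0.2647034
I_{2,1} = (4·0.2648890 − 0.2654761) / 3 = 0.2646933
I_{2,2} = 0.2646933 + (0.2646933 − 0.2647034)/15 = 0.2646926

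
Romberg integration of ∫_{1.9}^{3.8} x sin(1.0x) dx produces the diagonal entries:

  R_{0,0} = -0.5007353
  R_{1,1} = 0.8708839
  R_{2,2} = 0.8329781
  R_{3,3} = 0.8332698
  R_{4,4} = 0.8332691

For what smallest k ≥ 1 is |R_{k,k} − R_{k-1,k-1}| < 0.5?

|R_{1,1} − R_{0,0}| = 1.3716192 ≥ 0.5
|R_{2,2} − R_{1,1}| = 0.0379058 < 0.5

k = 2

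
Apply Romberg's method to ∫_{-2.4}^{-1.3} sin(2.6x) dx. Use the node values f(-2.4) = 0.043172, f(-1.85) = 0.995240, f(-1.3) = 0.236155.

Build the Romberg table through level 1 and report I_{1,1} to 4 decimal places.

I_{0,0} (trapezoid, 1 panel, h=1.1000): 0.153630
I_{1,0} (trapezoid, 2 panels, h=0.5500): 0.624197
I_{1,1} = 0.624197 + (0.624197 − 0.153630)/3 = 0.781053

0.7811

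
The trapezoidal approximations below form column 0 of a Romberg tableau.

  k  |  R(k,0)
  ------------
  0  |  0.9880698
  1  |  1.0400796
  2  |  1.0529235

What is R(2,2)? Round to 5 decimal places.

R(1,1) = (4·1.0400796 − 0.9880698) / 3 = 1.0574162
R(2,1) = (4·1.0529235 − 1.0400796) / 3 = 1.0572048
R(2,2) = (16·1.0572048 − 1.0574162) / 15 = 1.0571907
(Column j=1 coincides with Simpson's rule on the same nodes.)

1.05719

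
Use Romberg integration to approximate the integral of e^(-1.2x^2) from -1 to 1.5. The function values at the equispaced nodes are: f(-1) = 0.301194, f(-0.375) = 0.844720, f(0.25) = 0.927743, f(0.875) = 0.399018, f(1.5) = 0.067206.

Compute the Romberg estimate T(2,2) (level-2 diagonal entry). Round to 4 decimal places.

1.4864

T(0,0) (trapezoid, 1 panel, h=2.5000): 0.460500
T(1,0) (trapezoid, 2 panels, h=1.2500): 1.389929
T(2,0) (trapezoid, 4 panels, h=0.6250): 1.472301
T(1,1) = 1.389929 + (1.389929 − 0.460500)/3 = 1.699739
T(2,1) = 1.472301 + (1.472301 − 1.389929)/3 = 1.499758
T(2,2) = 1.499758 + (1.499758 − 1.699739)/15 = 1.486426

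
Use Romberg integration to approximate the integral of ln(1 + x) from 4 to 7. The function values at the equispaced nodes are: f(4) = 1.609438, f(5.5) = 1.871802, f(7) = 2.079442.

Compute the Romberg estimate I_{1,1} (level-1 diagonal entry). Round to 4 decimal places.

I_{0,0} (trapezoid, 1 panel, h=3.0000): 5.533320
I_{1,0} (trapezoid, 2 panels, h=1.5000): 5.574363
I_{1,1} = 5.574363 + (5.574363 − 5.533320)/3 = 5.588044

5.5880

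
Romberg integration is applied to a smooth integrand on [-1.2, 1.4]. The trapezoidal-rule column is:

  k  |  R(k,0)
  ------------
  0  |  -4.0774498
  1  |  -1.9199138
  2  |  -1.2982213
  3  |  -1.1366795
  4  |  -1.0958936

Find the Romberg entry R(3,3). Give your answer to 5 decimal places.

-1.08227

Richardson extrapolation on the trapezoidal column (denominator 4−1=3):
R(1,1) = -1.9199138 + (-1.9199138 − (-4.0774498))/3 = -1.2007351
R(2,1) = (4·(-1.2982213) − (-1.9199138)) / 3 = -1.0909905
R(3,1) = (4·(-1.1366795) − (-1.2982213)) / 3 = -1.0828322
R(2,2) = (16·(-1.0909905) − (-1.2007351)) / 15 = -1.0836742
R(3,2) = (16·(-1.0828322) − (-1.0909905)) / 15 = -1.0822883
R(3,3) = (64·(-1.0822883) − (-1.0836742)) / 63 = -1.0822663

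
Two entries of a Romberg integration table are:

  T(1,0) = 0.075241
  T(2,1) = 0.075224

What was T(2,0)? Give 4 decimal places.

From T(2,1) = (4·T(2,0) − T(1,0))/3, solve for T(2,0):
4·T(2,0) = 3·0.075224 + 0.075241 = 0.300913
T(2,0) = 0.075228

0.0752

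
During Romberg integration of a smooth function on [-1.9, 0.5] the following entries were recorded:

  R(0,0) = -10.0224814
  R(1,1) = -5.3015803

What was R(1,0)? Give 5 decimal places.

From R(1,1) = (4·R(1,0) − R(0,0))/3, solve for R(1,0):
4·R(1,0) = 3·(-5.3015803) + (-10.0224814) = -25.9272223
R(1,0) = -6.4818056

-6.48181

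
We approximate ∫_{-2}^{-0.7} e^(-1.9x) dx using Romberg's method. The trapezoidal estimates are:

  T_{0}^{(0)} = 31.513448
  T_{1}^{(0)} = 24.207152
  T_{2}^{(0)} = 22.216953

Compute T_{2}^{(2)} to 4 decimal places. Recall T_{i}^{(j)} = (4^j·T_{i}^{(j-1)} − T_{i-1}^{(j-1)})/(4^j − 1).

T_{1}^{(1)} = (4·24.207152 − 31.513448) / 3 = 21.771720
T_{2}^{(1)} = 22.216953 + (22.216953 − 24.207152)/3 = 21.553553
T_{2}^{(2)} = 21.553553 + (21.553553 − 21.771720)/15 = 21.539009

21.5390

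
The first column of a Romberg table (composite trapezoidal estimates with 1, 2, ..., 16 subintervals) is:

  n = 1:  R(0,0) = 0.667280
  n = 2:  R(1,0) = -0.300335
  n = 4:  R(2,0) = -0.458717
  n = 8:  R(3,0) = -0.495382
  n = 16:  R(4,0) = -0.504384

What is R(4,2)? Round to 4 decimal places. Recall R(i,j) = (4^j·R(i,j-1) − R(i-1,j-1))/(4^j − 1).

-0.5074

R(3,1) = (4·(-0.495382) − (-0.458717)) / 3 = -0.507604
R(4,1) = (4·(-0.504384) − (-0.495382)) / 3 = -0.507385
R(4,2) = (16·(-0.507385) − (-0.507604)) / 15 = -0.507370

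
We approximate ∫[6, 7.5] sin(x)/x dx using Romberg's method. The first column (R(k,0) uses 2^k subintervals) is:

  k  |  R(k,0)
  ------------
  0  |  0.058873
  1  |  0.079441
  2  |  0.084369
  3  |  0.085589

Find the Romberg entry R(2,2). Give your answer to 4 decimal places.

Richardson extrapolation on the trapezoidal column (denominator 4−1=3):
R(1,1) = (4·0.079441 − 0.058873) / 3 = 0.086297
R(2,1) = 0.084369 + (0.084369 − 0.079441)/3 = 0.086012
R(2,2) = (16·0.086012 − 0.086297) / 15 = 0.085993

0.0860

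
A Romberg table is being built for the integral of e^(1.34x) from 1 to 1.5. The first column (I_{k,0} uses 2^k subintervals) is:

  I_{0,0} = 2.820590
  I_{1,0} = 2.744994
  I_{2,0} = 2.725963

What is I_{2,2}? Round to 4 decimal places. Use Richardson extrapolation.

2.7196

Richardson extrapolation on the trapezoidal column (denominator 4−1=3):
I_{1,1} = (4·2.744994 − 2.820590) / 3 = 2.719795
I_{2,1} = 2.725963 + (2.725963 − 2.744994)/3 = 2.719619
I_{2,2} = 2.719619 + (2.719619 − 2.719795)/15 = 2.719607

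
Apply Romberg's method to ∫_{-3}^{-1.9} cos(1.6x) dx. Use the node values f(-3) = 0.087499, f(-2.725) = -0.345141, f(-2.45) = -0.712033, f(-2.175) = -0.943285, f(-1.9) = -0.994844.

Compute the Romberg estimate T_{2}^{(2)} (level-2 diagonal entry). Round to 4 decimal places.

T_{0}^{(0)} (trapezoid, 1 panel, h=1.1000): -0.499040
T_{1}^{(0)} (trapezoid, 2 panels, h=0.5500): -0.641138
T_{2}^{(0)} (trapezoid, 4 panels, h=0.2750): -0.674886
T_{1}^{(1)} = -0.641138 + (-0.641138 − (-0.499040))/3 = -0.688504
T_{2}^{(1)} = -0.674886 + (-0.674886 − (-0.641138))/3 = -0.686135
T_{2}^{(2)} = -0.686135 + (-0.686135 − (-0.688504))/15 = -0.685977

-0.6860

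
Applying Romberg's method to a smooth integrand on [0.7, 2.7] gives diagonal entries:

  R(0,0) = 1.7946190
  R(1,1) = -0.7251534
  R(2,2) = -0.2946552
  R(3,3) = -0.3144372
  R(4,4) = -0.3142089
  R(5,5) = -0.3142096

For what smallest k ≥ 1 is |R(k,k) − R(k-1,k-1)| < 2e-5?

k = 5

|R(1,1) − R(0,0)| = 2.5197724 ≥ 2e-5
|R(2,2) − R(1,1)| = 0.4304982 ≥ 2e-5
|R(3,3) − R(2,2)| = 0.0197820 ≥ 2e-5
|R(4,4) − R(3,3)| = 0.0002283 ≥ 2e-5
|R(5,5) − R(4,4)| = 0.0000007 < 2e-5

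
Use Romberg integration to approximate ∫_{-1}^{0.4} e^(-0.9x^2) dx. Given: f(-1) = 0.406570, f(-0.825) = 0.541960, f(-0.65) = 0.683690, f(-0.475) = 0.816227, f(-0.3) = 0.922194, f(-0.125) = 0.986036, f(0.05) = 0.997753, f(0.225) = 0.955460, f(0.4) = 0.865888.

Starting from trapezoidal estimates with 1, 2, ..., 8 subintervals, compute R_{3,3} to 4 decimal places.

R_{0,0} (trapezoid, 1 panel, h=1.4000): 0.890721
R_{1,0} (trapezoid, 2 panels, h=0.7000): 1.090896
R_{2,0} (trapezoid, 4 panels, h=0.3500): 1.133953
R_{3,0} (trapezoid, 8 panels, h=0.1750): 1.144421
R_{1,1} = 1.090896 + (1.090896 − 0.890721)/3 = 1.157621
R_{2,1} = 1.133953 + (1.133953 − 1.090896)/3 = 1.148305
R_{3,1} = 1.144421 + (1.144421 − 1.133953)/3 = 1.147910
R_{2,2} = 1.148305 + (1.148305 − 1.157621)/15 = 1.147684
R_{3,2} = 1.147910 + (1.147910 − 1.148305)/15 = 1.147884
R_{3,3} = 1.147884 + (1.147884 − 1.147684)/63 = 1.147887

1.1479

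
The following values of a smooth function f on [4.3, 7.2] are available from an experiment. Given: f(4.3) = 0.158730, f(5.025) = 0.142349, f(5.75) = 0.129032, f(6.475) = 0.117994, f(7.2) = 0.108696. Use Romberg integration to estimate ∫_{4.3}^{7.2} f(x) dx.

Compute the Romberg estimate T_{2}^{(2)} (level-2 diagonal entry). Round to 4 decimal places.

0.3787

T_{0}^{(0)} (trapezoid, 1 panel, h=2.9000): 0.387768
T_{1}^{(0)} (trapezoid, 2 panels, h=1.4500): 0.380980
T_{2}^{(0)} (trapezoid, 4 panels, h=0.7250): 0.379239
T_{1}^{(1)} = 0.380980 + (0.380980 − 0.387768)/3 = 0.378717
T_{2}^{(1)} = 0.379239 + (0.379239 − 0.380980)/3 = 0.378659
T_{2}^{(2)} = 0.378659 + (0.378659 − 0.378717)/15 = 0.378655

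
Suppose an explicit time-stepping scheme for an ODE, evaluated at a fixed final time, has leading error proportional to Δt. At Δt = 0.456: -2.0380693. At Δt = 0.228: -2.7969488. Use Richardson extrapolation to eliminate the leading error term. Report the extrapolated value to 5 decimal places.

-3.55583

The leading error scales as Δt; refining by a factor of 2 reduces it by 2^1 = 2.
Extrapolated value = (2·A(Δt/2) − A(Δt)) / (2 − 1)
= (2·(-2.7969488) − (-2.0380693)) / 1
= -3.5558283 / 1 = -3.5558283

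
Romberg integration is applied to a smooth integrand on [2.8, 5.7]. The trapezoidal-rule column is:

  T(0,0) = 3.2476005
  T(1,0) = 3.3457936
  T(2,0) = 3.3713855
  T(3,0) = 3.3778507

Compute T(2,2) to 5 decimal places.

T(1,1) = (4·3.3457936 − 3.2476005) / 3 = 3.3785246
T(2,1) = 3.3713855 + (3.3713855 − 3.3457936)/3 = 3.3799161
T(2,2) = (16·3.3799161 − 3.3785246) / 15 = 3.3800089
(Column j=1 coincides with Simpson's rule on the same nodes.)

3.38001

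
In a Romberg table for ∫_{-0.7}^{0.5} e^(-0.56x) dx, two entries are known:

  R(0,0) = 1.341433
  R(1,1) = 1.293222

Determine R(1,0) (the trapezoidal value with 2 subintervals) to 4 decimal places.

From R(1,1) = (4·R(1,0) − R(0,0))/3, solve for R(1,0):
4·R(1,0) = 3·1.293222 + 1.341433 = 5.221099
R(1,0) = 1.305275

1.3053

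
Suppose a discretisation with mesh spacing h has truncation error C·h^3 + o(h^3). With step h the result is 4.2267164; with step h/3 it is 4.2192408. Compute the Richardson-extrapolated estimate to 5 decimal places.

4.21895

Extrapolated value = (27·A(h/3) − A(h)) / (27 − 1)
= (27·4.2192408 − 4.2267164) / 26
= 109.6927852 / 26 = 4.2189533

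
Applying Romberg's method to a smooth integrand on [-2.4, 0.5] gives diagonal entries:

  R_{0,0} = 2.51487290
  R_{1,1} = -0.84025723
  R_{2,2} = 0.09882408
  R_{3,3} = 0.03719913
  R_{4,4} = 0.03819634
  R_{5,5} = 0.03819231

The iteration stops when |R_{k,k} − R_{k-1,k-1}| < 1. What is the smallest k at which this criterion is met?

k = 2

|R_{1,1} − R_{0,0}| = 3.35513013 ≥ 1
|R_{2,2} − R_{1,1}| = 0.93908131 < 1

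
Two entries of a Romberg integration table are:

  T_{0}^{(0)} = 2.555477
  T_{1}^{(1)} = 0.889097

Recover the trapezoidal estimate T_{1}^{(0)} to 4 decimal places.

1.3057

From T_{1}^{(1)} = (4·T_{1}^{(0)} − T_{0}^{(0)})/3, solve for T_{1}^{(0)}:
4·T_{1}^{(0)} = 3·0.889097 + 2.555477 = 5.222768
T_{1}^{(0)} = 1.305692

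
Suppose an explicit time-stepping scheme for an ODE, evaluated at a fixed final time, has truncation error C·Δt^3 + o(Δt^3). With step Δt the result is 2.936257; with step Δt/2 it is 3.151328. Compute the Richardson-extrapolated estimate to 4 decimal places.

3.1821

Extrapolated value = (8·A(Δt/2) − A(Δt)) / (8 − 1)
= (8·3.151328 − 2.936257) / 7
= 22.274367 / 7 = 3.182052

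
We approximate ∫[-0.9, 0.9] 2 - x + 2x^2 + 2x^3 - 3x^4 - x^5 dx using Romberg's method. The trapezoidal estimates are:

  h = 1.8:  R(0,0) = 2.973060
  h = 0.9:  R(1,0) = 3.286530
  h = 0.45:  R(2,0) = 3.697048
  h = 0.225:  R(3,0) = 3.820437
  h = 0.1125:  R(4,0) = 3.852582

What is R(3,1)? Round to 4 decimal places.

R(3,1) = (4·3.820437 − 3.697048) / 3 = 3.861567

3.8616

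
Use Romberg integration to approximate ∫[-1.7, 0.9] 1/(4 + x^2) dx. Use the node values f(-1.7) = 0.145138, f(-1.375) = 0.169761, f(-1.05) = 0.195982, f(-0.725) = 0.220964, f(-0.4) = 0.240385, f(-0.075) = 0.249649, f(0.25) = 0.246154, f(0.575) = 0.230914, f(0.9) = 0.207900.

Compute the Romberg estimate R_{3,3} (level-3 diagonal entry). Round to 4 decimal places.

R_{0,0} (trapezoid, 1 panel, h=2.6000): 0.458949
R_{1,0} (trapezoid, 2 panels, h=1.3000): 0.541975
R_{2,0} (trapezoid, 4 panels, h=0.6500): 0.558376
R_{3,0} (trapezoid, 8 panels, h=0.3250): 0.562357
R_{1,1} = 0.541975 + (0.541975 − 0.458949)/3 = 0.569650
R_{2,1} = 0.558376 + (0.558376 − 0.541975)/3 = 0.563843
R_{3,1} = 0.562357 + (0.562357 − 0.558376)/3 = 0.563684
R_{2,2} = 0.563843 + (0.563843 − 0.569650)/15 = 0.563456
R_{3,2} = 0.563684 + (0.563684 − 0.563843)/15 = 0.563673
R_{3,3} = 0.563673 + (0.563673 − 0.563456)/63 = 0.563676

0.5637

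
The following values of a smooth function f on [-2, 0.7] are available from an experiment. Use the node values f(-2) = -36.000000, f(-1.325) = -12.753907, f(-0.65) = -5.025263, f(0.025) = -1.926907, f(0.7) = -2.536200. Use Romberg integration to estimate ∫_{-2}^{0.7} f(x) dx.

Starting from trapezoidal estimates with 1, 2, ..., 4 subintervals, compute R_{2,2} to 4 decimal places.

R_{0,0} (trapezoid, 1 panel, h=2.7000): -52.023870
R_{1,0} (trapezoid, 2 panels, h=1.3500): -32.796040
R_{2,0} (trapezoid, 4 panels, h=0.6750): -26.307569
R_{1,1} = -32.796040 + (-32.796040 − (-52.023870))/3 = -26.386763
R_{2,1} = -26.307569 + (-26.307569 − (-32.796040))/3 = -24.144745
R_{2,2} = -24.144745 + (-24.144745 − (-26.386763))/15 = -23.995277

-23.9953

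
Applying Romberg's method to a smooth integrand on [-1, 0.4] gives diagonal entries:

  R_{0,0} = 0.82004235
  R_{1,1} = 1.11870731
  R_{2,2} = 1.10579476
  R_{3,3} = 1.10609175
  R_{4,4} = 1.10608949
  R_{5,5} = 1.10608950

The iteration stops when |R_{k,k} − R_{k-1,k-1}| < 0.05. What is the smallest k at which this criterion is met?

k = 2

|R_{1,1} − R_{0,0}| = 0.29866496 ≥ 0.05
|R_{2,2} − R_{1,1}| = 0.01291255 < 0.05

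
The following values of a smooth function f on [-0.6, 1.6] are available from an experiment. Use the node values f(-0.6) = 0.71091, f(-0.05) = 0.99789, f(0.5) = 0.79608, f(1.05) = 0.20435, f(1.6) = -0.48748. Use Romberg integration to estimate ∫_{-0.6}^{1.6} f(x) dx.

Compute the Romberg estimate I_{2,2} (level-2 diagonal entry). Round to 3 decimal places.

I_{0,0} (trapezoid, 1 panel, h=2.2000): 0.24577
I_{1,0} (trapezoid, 2 panels, h=1.1000): 0.99857
I_{2,0} (trapezoid, 4 panels, h=0.5500): 1.16052
I_{1,1} = 0.99857 + (0.99857 − 0.24577)/3 = 1.24950
I_{2,1} = 1.16052 + (1.16052 − 0.99857)/3 = 1.21450
I_{2,2} = 1.21450 + (1.21450 − 1.24950)/15 = 1.21217

1.212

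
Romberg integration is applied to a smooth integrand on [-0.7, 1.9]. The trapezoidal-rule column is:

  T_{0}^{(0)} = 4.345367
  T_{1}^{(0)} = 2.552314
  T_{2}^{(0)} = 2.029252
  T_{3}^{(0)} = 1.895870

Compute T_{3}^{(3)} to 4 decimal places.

1.8512

Richardson extrapolation on the trapezoidal column (denominator 4−1=3):
T_{1}^{(1)} = (4·2.552314 − 4.345367) / 3 = 1.954630
T_{2}^{(1)} = 2.029252 + (2.029252 − 2.552314)/3 = 1.854898
T_{3}^{(1)} = (4·1.895870 − 2.029252) / 3 = 1.851409
T_{2}^{(2)} = (16·1.854898 − 1.954630) / 15 = 1.848249
T_{3}^{(2)} = (16·1.851409 − 1.854898) / 15 = 1.851176
T_{3}^{(3)} = 1.851176 + (1.851176 − 1.848249)/63 = 1.851222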